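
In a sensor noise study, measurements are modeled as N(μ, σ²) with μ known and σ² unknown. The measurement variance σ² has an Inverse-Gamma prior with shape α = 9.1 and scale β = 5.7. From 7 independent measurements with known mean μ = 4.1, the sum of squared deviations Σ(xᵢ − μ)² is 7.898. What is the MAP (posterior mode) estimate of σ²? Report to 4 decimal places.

0.7095

With known mean μ and an Inverse-Gamma(α, β) prior on σ², the Normal likelihood is conjugate: posterior is Inv-Gamma(α + n/2, β + Σ(xᵢ−μ)²/2).
Posterior: Inv-Gamma(9.1 + 7/2, 5.7 + 7.898/2) = Inv-Gamma(12.60, 9.6490).
Mode = β/(α+1) = 9.6490/13.60 = 0.7095.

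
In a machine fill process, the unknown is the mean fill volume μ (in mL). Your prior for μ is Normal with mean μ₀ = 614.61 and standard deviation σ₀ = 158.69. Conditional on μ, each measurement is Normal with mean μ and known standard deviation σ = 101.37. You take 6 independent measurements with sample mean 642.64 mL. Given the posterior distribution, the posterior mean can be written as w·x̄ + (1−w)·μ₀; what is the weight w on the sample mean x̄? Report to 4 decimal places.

0.9363

For Normal data with known variance σ², a Normal(μ₀, σ₀²) prior on μ is conjugate. Posterior precision = 1/σ₀² + n/σ²; posterior mean is the precision-weighted average of μ₀ and x̄.
σ₀² = 158.69² = 25182.5161, σ² = 101.37² = 10275.8769. Prior precision 1/σ₀² = 1/25182.5161; data precision n/σ² = 6/10275.8769.
w = (n/σ²)/(1/σ₀² + n/σ²) = n·σ₀²/(σ² + n·σ₀²) = 6·25182.5161/(10275.8769 + 6·25182.5161) = 151095.0966/161370.9735 = 0.9363.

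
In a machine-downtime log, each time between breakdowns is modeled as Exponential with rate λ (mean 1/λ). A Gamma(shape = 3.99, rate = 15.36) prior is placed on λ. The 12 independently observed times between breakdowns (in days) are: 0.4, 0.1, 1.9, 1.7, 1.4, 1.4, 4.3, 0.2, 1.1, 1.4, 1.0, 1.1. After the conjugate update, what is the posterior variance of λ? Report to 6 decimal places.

With a Gamma(shape α, rate β) prior on the exponential rate λ, the posterior after n observations with total T = Σxᵢ is Gamma(α+n, β+T).
Sum of observations T = 16.0 days; n = 12.
Posterior: Gamma(3.99+12, 15.36+16.0) = Gamma(15.99, 31.36).
Var = α/β² = 0.016259.

0.016259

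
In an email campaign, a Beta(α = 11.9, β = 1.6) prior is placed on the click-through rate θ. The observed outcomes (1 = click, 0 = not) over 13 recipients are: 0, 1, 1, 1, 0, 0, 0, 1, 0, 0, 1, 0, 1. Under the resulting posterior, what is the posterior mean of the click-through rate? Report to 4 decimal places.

0.6755

The Beta prior is conjugate to a Binomial/Bernoulli likelihood; the update adds successes to α and failures to β.
Posterior: Beta(α+k, β+n−k) = Beta(11.9+6, 1.6+7) = Beta(17.9, 8.6).
Posterior mean = α/(α+β) = 17.9/26.5 = 0.6755.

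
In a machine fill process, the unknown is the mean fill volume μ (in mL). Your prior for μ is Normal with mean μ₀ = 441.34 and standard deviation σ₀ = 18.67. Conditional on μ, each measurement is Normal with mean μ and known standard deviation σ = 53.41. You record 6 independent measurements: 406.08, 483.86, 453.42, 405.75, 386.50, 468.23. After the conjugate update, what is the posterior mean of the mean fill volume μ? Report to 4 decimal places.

438.2238

For Normal data with known variance σ², a Normal(μ₀, σ₀²) prior on μ is conjugate. Posterior precision = 1/σ₀² + n/σ²; posterior mean is the precision-weighted average of μ₀ and x̄.
Σxᵢ = 406.08 + 483.86 + 453.42 + 405.75 + 386.50 + 468.23 = 2603.84, so n·x̄ = 2603.84.
σ₀² = 18.67² = 348.5689, σ² = 53.41² = 2852.6281; σ² + n·σ₀² = 2852.6281 + 6·348.5689 = 4944.0415.
Posterior mean = (μ₀/σ₀² + n·x̄/σ²)/(1/σ₀² + n/σ²) = (σ²·μ₀ + σ₀²·n·x̄)/(σ² + n·σ₀²) = (2852.6281·441.34 + 348.5689·2603.84)/4944.0415 = 2166596.53023/4944.0415 = 438.2238.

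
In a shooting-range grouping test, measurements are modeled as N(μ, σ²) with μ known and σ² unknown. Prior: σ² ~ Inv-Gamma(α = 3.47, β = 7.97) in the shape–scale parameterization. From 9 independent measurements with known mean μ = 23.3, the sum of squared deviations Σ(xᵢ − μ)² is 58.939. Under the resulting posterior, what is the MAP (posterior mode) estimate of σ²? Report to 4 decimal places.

4.1739

With known mean μ and an Inverse-Gamma(α, β) prior on σ², the Normal likelihood is conjugate: posterior is Inv-Gamma(α + n/2, β + Σ(xᵢ−μ)²/2).
Posterior: Inv-Gamma(3.47 + 9/2, 7.97 + 58.939/2) = Inv-Gamma(7.97, 37.4395).
Mode = β/(α+1) = 37.4395/8.97 = 4.1739.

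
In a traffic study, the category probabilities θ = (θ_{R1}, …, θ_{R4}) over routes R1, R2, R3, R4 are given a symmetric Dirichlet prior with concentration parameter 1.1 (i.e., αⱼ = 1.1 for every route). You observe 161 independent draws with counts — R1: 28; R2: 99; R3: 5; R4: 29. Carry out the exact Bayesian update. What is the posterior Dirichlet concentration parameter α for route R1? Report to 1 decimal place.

The Dirichlet prior is conjugate to the Multinomial likelihood: each posterior αⱼ = prior αⱼ + observed count nⱼ.
Posterior concentration: (29.1, 100.1, 6.1, 30.1), total = 165.4.
α_{R1} = 1.1 + 28 = 29.1.

29.1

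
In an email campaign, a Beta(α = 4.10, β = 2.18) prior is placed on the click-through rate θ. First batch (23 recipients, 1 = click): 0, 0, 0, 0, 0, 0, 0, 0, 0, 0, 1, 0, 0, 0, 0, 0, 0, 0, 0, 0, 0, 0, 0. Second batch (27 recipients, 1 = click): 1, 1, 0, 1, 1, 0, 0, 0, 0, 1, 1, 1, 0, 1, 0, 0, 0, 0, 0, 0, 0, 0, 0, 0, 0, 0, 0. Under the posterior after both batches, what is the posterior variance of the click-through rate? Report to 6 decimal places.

The Beta prior is conjugate to a Binomial/Bernoulli likelihood; the update adds successes to α and failures to β.
After batch 1: Beta(4.10+1, 2.18+22) = Beta(5.10, 24.18).
After batch 2: Beta(5.10+8, 24.18+19) = Beta(13.10, 43.18).
Var = αβ/((α+β)²(α+β+1)) = 13.10·43.18/(56.28²·57.28) = 0.003118.

0.003118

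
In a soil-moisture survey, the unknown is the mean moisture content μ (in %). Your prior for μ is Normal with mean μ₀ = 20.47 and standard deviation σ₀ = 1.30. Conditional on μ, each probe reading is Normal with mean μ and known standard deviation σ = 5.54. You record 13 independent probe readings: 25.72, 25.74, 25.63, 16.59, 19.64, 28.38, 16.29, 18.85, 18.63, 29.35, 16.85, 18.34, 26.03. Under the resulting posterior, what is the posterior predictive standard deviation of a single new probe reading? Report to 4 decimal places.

5.6282

For Normal data with known variance σ², a Normal(μ₀, σ₀²) prior on μ is conjugate. Posterior precision = 1/σ₀² + n/σ²; posterior mean is the precision-weighted average of μ₀ and x̄.
σ₀² = 1.30² = 1.69, σ² = 5.54² = 30.6916; σ² + n·σ₀² = 30.6916 + 13·1.69 = 52.6616.
Posterior precision = 1/σ₀² + n/σ² = 1/1.69 + 13/30.6916 = (σ² + n·σ₀²)/(σ₀²σ²) = 52.6616/(1.69·30.6916); posterior variance σₙ² = σ₀²σ²/(σ² + n·σ₀²) = 1.69·30.6916/52.6616 = 0.984945.
Predictive variance for one new observation = σₙ² + σ² = 1.69·30.6916/52.6616 + 30.6916 = σ²·(σ₀² + 52.6616)/52.6616 = 30.6916·54.3516/52.6616 = 31.676545; SD = √(30.6916·54.3516/52.6616) = 5.6282.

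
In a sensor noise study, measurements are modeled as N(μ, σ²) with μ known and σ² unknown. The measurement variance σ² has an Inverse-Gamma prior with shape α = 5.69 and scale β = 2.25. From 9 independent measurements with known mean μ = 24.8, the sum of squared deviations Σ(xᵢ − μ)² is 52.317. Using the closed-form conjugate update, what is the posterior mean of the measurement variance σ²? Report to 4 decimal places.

3.0912

With known mean μ and an Inverse-Gamma(α, β) prior on σ², the Normal likelihood is conjugate: posterior is Inv-Gamma(α + n/2, β + Σ(xᵢ−μ)²/2).
Posterior: Inv-Gamma(5.69 + 9/2, 2.25 + 52.317/2) = Inv-Gamma(10.19, 28.4085).
E[σ²|data] = β/(α−1) = 28.4085/9.19 = 3.0912.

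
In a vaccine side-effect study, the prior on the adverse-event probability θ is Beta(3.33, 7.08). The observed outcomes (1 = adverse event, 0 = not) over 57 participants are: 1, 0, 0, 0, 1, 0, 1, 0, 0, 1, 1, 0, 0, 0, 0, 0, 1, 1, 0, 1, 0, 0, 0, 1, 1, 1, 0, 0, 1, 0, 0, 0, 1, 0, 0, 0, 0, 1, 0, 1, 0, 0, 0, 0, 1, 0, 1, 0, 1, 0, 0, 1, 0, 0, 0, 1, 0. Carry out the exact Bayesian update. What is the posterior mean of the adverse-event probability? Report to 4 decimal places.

0.3461

The Beta prior is conjugate to a Binomial/Bernoulli likelihood; the update adds successes to α and failures to β.
Posterior: Beta(α+k, β+n−k) = Beta(3.33+20, 7.08+37) = Beta(23.33, 44.08).
Posterior mean = α/(α+β) = 23.33/67.41 = 0.3461.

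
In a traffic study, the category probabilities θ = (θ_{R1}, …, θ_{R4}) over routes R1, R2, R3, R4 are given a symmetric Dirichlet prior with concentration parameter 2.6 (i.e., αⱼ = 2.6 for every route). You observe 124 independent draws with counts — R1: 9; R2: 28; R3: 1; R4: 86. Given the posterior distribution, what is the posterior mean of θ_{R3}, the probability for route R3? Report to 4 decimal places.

The Dirichlet prior is conjugate to the Multinomial likelihood: each posterior αⱼ = prior αⱼ + observed count nⱼ.
Posterior concentration: (11.6, 30.6, 3.6, 88.6), total = 134.4.
E[θ_{R3}|data] = α_{R3}/Σα = 3.6/134.4 = 0.0268.

0.0268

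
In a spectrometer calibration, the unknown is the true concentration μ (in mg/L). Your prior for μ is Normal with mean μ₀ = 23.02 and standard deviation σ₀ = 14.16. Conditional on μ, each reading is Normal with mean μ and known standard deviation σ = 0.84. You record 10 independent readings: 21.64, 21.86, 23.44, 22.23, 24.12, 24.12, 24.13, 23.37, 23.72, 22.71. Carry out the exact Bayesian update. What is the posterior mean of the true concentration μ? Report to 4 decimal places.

23.1340

For Normal data with known variance σ², a Normal(μ₀, σ₀²) prior on μ is conjugate. Posterior precision = 1/σ₀² + n/σ²; posterior mean is the precision-weighted average of μ₀ and x̄.
Σxᵢ = 21.64 + 21.86 + 23.44 + 22.23 + 24.12 + 24.12 + 24.13 + 23.37 + 23.72 + 22.71 = 231.34, so n·x̄ = 231.34.
σ₀² = 14.16² = 200.5056, σ² = 0.84² = 0.7056; σ² + n·σ₀² = 0.7056 + 10·200.5056 = 2005.7616.
Posterior mean = (μ₀/σ₀² + n·x̄/σ²)/(1/σ₀² + n/σ²) = (σ²·μ₀ + σ₀²·n·x̄)/(σ² + n·σ₀²) = (0.7056·23.02 + 200.5056·231.34)/2005.7616 = 46401.208416/2005.7616 = 23.1340.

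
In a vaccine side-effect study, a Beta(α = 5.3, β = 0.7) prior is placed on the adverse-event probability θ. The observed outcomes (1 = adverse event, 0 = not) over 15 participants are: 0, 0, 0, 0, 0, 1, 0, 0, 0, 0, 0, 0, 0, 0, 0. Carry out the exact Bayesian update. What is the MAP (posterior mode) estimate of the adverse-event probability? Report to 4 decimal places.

The Beta prior is conjugate to a Binomial/Bernoulli likelihood; the update adds successes to α and failures to β.
Posterior: Beta(α+k, β+n−k) = Beta(5.3+1, 0.7+14) = Beta(6.3, 14.7).
Mode of Beta(a,b) for a,b>1 is (a−1)/(a+b−2) = 5.3/19.0 = 0.2789.

0.2789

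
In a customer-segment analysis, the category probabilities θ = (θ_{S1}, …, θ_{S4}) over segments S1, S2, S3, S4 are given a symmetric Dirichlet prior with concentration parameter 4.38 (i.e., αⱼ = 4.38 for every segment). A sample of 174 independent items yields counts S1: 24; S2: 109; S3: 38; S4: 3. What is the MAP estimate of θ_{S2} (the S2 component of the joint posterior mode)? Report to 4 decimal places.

The Dirichlet prior is conjugate to the Multinomial likelihood: each posterior αⱼ = prior αⱼ + observed count nⱼ.
Posterior concentration: (28.38, 113.38, 42.38, 7.38), total = 191.52.
Joint mode component: (α_{S2}−1)/(Σα−K) = 112.38/187.52 = 0.5993.

0.5993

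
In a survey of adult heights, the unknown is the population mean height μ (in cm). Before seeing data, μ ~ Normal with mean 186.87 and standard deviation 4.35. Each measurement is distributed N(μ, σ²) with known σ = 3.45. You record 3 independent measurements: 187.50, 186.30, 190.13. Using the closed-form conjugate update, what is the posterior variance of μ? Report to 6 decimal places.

For Normal data with known variance σ², a Normal(μ₀, σ₀²) prior on μ is conjugate. Posterior precision = 1/σ₀² + n/σ²; posterior mean is the precision-weighted average of μ₀ and x̄.
σ₀² = 4.35² = 18.9225, σ² = 3.45² = 11.9025; σ² + n·σ₀² = 11.9025 + 3·18.9225 = 68.67.
Posterior precision = 1/σ₀² + n/σ² = 1/18.9225 + 3/11.9025 = (σ² + n·σ₀²)/(σ₀²σ²) = 68.67/(18.9225·11.9025); posterior variance σₙ² = σ₀²σ²/(σ² + n·σ₀²) = 18.9225·11.9025/68.67 = 3.279817.

3.279817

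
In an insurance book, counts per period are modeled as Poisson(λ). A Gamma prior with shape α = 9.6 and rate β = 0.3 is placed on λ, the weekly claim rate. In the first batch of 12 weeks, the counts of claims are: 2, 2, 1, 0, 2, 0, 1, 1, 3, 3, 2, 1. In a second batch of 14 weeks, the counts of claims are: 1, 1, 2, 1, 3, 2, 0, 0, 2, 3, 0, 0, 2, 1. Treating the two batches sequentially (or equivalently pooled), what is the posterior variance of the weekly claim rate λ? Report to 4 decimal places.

0.0659

With a Gamma(shape α, rate β) prior, the Poisson likelihood is conjugate: the posterior is Gamma(α + ΣXᵢ, β + n).
Batch 1: sum of counts S = 18 over n = 12 weeks.
After batch 1: Gamma(α+S, β+n) = Gamma(9.6+18, 0.3+12) = Gamma(27.6, 12.3).
Batch 2: sum of counts S = 18 over n = 14 weeks.
After batch 2: Gamma(α+S, β+n) = Gamma(27.6+18, 12.3+14) = Gamma(45.6, 26.3).
Var = α/β² = 45.6/26.3² = 0.0659.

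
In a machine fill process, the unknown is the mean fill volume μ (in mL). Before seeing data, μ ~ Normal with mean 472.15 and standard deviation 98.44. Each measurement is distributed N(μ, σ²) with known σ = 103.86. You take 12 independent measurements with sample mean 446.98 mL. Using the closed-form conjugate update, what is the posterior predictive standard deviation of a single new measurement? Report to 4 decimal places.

107.7474

For Normal data with known variance σ², a Normal(μ₀, σ₀²) prior on μ is conjugate. Posterior precision = 1/σ₀² + n/σ²; posterior mean is the precision-weighted average of μ₀ and x̄.
σ₀² = 98.44² = 9690.4336, σ² = 103.86² = 10786.8996; σ² + n·σ₀² = 10786.8996 + 12·9690.4336 = 127072.1028.
Posterior precision = 1/σ₀² + n/σ² = 1/9690.4336 + 12/10786.8996 = (σ² + n·σ₀²)/(σ₀²σ²) = 127072.1028/(9690.4336·10786.8996); posterior variance σₙ² = σ₀²σ²/(σ² + n·σ₀²) = 9690.4336·10786.8996/127072.1028 = 822.601751.
Predictive variance for one new observation = σₙ² + σ² = 9690.4336·10786.8996/127072.1028 + 10786.8996 = σ²·(σ₀² + 127072.1028)/127072.1028 = 10786.8996·136762.5364/127072.1028 = 11609.501351; SD = √(10786.8996·136762.5364/127072.1028) = 107.7474.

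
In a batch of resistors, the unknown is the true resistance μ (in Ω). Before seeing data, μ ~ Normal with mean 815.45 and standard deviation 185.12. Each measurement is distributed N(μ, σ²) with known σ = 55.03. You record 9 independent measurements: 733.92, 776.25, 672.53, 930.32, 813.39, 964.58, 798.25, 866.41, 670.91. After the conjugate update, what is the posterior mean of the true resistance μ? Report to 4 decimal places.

803.0726

For Normal data with known variance σ², a Normal(μ₀, σ₀²) prior on μ is conjugate. Posterior precision = 1/σ₀² + n/σ²; posterior mean is the precision-weighted average of μ₀ and x̄.
Σxᵢ = 733.92 + 776.25 + 672.53 + 930.32 + 813.39 + 964.58 + 798.25 + 866.41 + 670.91 = 7226.56, so n·x̄ = 7226.56.
σ₀² = 185.12² = 34269.4144, σ² = 55.03² = 3028.3009; σ² + n·σ₀² = 3028.3009 + 9·34269.4144 = 311453.0305.
Posterior mean = (μ₀/σ₀² + n·x̄/σ²)/(1/σ₀² + n/σ²) = (σ²·μ₀ + σ₀²·n·x̄)/(σ² + n·σ₀²) = (3028.3009·815.45 + 34269.4144·7226.56)/311453.0305 = 250119407.295369/311453.0305 = 803.0726.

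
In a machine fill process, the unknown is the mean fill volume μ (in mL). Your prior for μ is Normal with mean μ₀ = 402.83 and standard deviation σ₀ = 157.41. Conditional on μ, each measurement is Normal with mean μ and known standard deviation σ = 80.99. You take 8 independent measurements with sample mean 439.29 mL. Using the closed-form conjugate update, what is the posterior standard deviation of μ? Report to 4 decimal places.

28.1720

For Normal data with known variance σ², a Normal(μ₀, σ₀²) prior on μ is conjugate. Posterior precision = 1/σ₀² + n/σ²; posterior mean is the precision-weighted average of μ₀ and x̄.
σ₀² = 157.41² = 24777.9081, σ² = 80.99² = 6559.3801; σ² + n·σ₀² = 6559.3801 + 8·24777.9081 = 204782.6449.
Posterior precision = 1/σ₀² + n/σ² = 1/24777.9081 + 8/6559.3801 = (σ² + n·σ₀²)/(σ₀²σ²) = 204782.6449/(24777.9081·6559.3801); posterior variance σₙ² = σ₀²σ²/(σ² + n·σ₀²) = 24777.9081·6559.3801/204782.6449 = 793.659626.
Posterior SD = √σₙ² = √(24777.9081·6559.3801/204782.6449) = 28.1720.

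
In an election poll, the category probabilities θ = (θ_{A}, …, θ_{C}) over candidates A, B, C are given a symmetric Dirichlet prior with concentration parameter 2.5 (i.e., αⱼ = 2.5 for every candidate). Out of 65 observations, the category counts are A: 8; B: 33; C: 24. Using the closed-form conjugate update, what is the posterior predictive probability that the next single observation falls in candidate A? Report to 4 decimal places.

0.1448

The Dirichlet prior is conjugate to the Multinomial likelihood: each posterior αⱼ = prior αⱼ + observed count nⱼ.
Posterior concentration: (10.5, 35.5, 26.5), total = 72.5.
P(next = A | data) = α_{A}/Σα = 0.1448.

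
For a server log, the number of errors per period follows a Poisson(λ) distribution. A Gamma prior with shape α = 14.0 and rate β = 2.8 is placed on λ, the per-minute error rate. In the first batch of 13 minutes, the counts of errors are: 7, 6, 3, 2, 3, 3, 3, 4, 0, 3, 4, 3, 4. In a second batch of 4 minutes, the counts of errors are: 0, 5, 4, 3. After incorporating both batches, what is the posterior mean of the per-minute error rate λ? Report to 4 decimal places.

3.5859

With a Gamma(shape α, rate β) prior, the Poisson likelihood is conjugate: the posterior is Gamma(α + ΣXᵢ, β + n).
Batch 1: sum of counts S = 45 over n = 13 minutes.
After batch 1: Gamma(α+S, β+n) = Gamma(14.0+45, 2.8+13) = Gamma(59.0, 15.8).
Batch 2: sum of counts S = 12 over n = 4 minutes.
After batch 2: Gamma(α+S, β+n) = Gamma(59.0+12, 15.8+4) = Gamma(71.0, 19.8).
Posterior mean = α/β = 71.0/19.8 = 3.5859.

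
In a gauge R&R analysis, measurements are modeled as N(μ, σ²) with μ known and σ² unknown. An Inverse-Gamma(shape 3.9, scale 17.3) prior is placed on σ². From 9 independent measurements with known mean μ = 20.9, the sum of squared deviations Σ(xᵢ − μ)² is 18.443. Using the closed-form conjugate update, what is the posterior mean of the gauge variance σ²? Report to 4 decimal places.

With known mean μ and an Inverse-Gamma(α, β) prior on σ², the Normal likelihood is conjugate: posterior is Inv-Gamma(α + n/2, β + Σ(xᵢ−μ)²/2).
Posterior: Inv-Gamma(3.9 + 9/2, 17.3 + 18.443/2) = Inv-Gamma(8.40, 26.5215).
E[σ²|data] = β/(α−1) = 26.5215/7.40 = 3.5840.

3.5840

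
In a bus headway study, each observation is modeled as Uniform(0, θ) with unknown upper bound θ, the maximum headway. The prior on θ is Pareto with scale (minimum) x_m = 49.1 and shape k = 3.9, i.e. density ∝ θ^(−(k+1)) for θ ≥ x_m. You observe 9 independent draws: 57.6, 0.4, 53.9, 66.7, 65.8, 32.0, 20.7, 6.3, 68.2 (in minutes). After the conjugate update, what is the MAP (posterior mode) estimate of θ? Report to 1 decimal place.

68.2

A Pareto(scale x_m, shape k) prior on the upper bound θ of Uniform(0, θ) is conjugate: posterior is Pareto(max(x_m, max xᵢ), k + n).
Sample maximum = 68.2; prior scale x_m = 49.1 → posterior scale = max = 68.2.
Posterior shape = 3.9 + 9 = 12.9.
The Pareto density is decreasing on [x_m, ∞), so the mode is x_m = 68.2.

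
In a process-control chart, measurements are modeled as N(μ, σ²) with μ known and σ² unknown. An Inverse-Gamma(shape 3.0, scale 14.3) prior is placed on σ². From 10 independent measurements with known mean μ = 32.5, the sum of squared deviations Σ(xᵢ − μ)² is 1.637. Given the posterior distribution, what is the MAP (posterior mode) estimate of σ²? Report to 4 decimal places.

With known mean μ and an Inverse-Gamma(α, β) prior on σ², the Normal likelihood is conjugate: posterior is Inv-Gamma(α + n/2, β + Σ(xᵢ−μ)²/2).
Posterior: Inv-Gamma(3.0 + 10/2, 14.3 + 1.637/2) = Inv-Gamma(8.00, 15.1185).
Mode = β/(α+1) = 15.1185/9.00 = 1.6798.

1.6798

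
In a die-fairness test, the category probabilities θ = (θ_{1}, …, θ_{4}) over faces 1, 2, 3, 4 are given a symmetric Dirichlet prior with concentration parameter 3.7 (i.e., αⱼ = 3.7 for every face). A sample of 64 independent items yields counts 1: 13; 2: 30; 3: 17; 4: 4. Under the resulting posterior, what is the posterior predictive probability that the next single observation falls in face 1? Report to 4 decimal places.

The Dirichlet prior is conjugate to the Multinomial likelihood: each posterior αⱼ = prior αⱼ + observed count nⱼ.
Posterior concentration: (16.7, 33.7, 20.7, 7.7), total = 78.8.
P(next = 1 | data) = α_{1}/Σα = 0.2119.

0.2119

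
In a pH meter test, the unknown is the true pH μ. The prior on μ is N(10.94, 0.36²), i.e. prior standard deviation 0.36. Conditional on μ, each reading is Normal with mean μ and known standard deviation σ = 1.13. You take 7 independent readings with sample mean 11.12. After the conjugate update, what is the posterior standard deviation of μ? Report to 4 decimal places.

For Normal data with known variance σ², a Normal(μ₀, σ₀²) prior on μ is conjugate. Posterior precision = 1/σ₀² + n/σ²; posterior mean is the precision-weighted average of μ₀ and x̄.
σ₀² = 0.36² = 0.1296, σ² = 1.13² = 1.2769; σ² + n·σ₀² = 1.2769 + 7·0.1296 = 2.1841.
Posterior precision = 1/σ₀² + n/σ² = 1/0.1296 + 7/1.2769 = (σ² + n·σ₀²)/(σ₀²σ²) = 2.1841/(0.1296·1.2769); posterior variance σₙ² = σ₀²σ²/(σ² + n·σ₀²) = 0.1296·1.2769/2.1841 = 0.075769.
Posterior SD = √σₙ² = √(0.1296·1.2769/2.1841) = 0.2753.

0.2753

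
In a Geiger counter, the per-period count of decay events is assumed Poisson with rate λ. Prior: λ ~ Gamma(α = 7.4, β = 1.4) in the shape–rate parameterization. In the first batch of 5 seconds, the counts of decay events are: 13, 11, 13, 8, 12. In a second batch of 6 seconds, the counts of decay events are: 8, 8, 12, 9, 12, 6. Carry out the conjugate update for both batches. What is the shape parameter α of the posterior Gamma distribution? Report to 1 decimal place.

119.4

With a Gamma(shape α, rate β) prior, the Poisson likelihood is conjugate: the posterior is Gamma(α + ΣXᵢ, β + n).
Batch 1: sum of counts S = 57 over n = 5 seconds.
After batch 1: Gamma(α+S, β+n) = Gamma(7.4+57, 1.4+5) = Gamma(64.4, 6.4).
Batch 2: sum of counts S = 55 over n = 6 seconds.
After batch 2: Gamma(α+S, β+n) = Gamma(64.4+55, 6.4+6) = Gamma(119.4, 12.4).
Posterior α = 119.4.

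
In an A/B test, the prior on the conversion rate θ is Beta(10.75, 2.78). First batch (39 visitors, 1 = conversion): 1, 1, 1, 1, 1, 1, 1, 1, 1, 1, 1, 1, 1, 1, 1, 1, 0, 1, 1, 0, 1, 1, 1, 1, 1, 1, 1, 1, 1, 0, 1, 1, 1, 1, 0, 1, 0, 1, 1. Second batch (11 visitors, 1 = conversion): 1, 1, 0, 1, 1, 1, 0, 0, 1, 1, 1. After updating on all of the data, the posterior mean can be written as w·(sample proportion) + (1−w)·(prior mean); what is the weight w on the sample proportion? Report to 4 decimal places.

The Beta prior is conjugate to a Binomial/Bernoulli likelihood; the update adds successes to α and failures to β.
Total number of visitors: n = 39 + 11 = 50.
Posterior mean = (α₀+k)/(α₀+β₀+n) = [n/(α₀+β₀+n)]·(k/n) + [(α₀+β₀)/(α₀+β₀+n)]·α₀/(α₀+β₀), so only n and the prior enter the weight.
The weight on the data is w = n/(α₀+β₀+n) = 50/(10.75+2.78+50) = 50/63.53 = 0.7870.

0.7870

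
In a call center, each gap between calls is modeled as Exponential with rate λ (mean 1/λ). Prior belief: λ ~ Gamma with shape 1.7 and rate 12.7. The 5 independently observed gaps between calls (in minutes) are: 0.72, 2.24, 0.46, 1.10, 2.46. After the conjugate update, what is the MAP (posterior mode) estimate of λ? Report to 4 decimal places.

With a Gamma(shape α, rate β) prior on the exponential rate λ, the posterior after n observations with total T = Σxᵢ is Gamma(α+n, β+T).
Sum of observations T = 6.98 minutes; n = 5.
Posterior: Gamma(1.7+5, 12.7+6.98) = Gamma(6.7, 19.68).
Mode = (α−1)/β = 0.2896.

0.2896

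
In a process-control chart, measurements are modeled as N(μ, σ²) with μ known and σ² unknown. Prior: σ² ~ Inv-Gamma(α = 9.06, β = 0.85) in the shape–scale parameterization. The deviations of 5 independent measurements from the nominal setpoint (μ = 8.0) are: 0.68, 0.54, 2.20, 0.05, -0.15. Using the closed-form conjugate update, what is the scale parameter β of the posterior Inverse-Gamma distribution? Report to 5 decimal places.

3.65950

With known mean μ and an Inverse-Gamma(α, β) prior on σ², the Normal likelihood is conjugate: posterior is Inv-Gamma(α + n/2, β + Σ(xᵢ−μ)²/2).
Σ(xᵢ−μ)² = (0.68)² + (0.54)² + (2.20)² + (0.05)² + (-0.15)² = 5.6190.
Posterior: Inv-Gamma(9.06 + 5/2, 0.85 + 5.6190/2) = Inv-Gamma(11.56, 3.65950).
Posterior β = 3.65950.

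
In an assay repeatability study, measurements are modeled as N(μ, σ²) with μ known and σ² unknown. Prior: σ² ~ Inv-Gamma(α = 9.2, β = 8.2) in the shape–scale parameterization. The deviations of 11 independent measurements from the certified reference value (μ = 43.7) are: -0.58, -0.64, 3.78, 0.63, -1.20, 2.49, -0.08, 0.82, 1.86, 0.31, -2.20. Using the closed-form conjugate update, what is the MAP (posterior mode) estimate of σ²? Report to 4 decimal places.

With known mean μ and an Inverse-Gamma(α, β) prior on σ², the Normal likelihood is conjugate: posterior is Inv-Gamma(α + n/2, β + Σ(xᵢ−μ)²/2).
Σ(xᵢ−μ)² = (-0.58)² + (-0.64)² + (3.78)² + (0.63)² + (-1.20)² + (2.49)² + (-0.08)² + (0.82)² + (1.86)² + (0.31)² + (-2.20)² = 32.1459.
Posterior: Inv-Gamma(9.2 + 11/2, 8.2 + 32.1459/2) = Inv-Gamma(14.70, 24.27295).
Mode = β/(α+1) = 24.27295/15.70 = 1.5460.

1.5460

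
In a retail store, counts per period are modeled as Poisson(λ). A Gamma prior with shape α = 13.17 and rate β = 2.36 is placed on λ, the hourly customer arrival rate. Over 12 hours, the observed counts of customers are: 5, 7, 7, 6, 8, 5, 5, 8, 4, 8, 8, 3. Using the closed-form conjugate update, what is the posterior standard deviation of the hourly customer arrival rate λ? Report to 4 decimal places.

With a Gamma(shape α, rate β) prior, the Poisson likelihood is conjugate: the posterior is Gamma(α + ΣXᵢ, β + n).
Sum of counts S = 74 over n = 12 hours.
Posterior: Gamma(α+S, β+n) = Gamma(13.17+74, 2.36+12) = Gamma(87.17, 14.36).
SD = √α/β = √87.17/14.36 = 0.6502.

0.6502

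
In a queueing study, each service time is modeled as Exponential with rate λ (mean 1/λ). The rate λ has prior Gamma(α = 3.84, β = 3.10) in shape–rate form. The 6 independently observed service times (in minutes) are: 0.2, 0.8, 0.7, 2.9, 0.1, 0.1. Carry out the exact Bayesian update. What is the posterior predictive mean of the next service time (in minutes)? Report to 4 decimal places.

0.8937

With a Gamma(shape α, rate β) prior on the exponential rate λ, the posterior after n observations with total T = Σxᵢ is Gamma(α+n, β+T).
Sum of observations T = 4.8 minutes; n = 6.
Posterior: Gamma(3.84+6, 3.10+4.8) = Gamma(9.84, 7.90).
The predictive distribution for the next observation is Lomax; its mean is β/(α−1) = 7.90/8.84 = 0.8937.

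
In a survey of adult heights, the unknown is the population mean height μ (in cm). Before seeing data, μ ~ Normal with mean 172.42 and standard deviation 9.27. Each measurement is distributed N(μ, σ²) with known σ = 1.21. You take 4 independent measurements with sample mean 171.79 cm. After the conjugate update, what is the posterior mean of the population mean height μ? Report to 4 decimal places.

171.7927

For Normal data with known variance σ², a Normal(μ₀, σ₀²) prior on μ is conjugate. Posterior precision = 1/σ₀² + n/σ²; posterior mean is the precision-weighted average of μ₀ and x̄.
n·x̄ = 4·171.79 = 687.16.
σ₀² = 9.27² = 85.9329, σ² = 1.21² = 1.4641; σ² + n·σ₀² = 1.4641 + 4·85.9329 = 345.1957.
Posterior mean = (μ₀/σ₀² + n·x̄/σ²)/(1/σ₀² + n/σ²) = (σ²·μ₀ + σ₀²·n·x̄)/(σ² + n·σ₀²) = (1.4641·172.42 + 85.9329·687.16)/345.1957 = 59302.091686/345.1957 = 171.7927.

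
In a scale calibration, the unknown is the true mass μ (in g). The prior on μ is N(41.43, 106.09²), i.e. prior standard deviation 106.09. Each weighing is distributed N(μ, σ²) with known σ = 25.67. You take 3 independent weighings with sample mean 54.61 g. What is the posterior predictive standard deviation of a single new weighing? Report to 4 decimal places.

29.5702

For Normal data with known variance σ², a Normal(μ₀, σ₀²) prior on μ is conjugate. Posterior precision = 1/σ₀² + n/σ²; posterior mean is the precision-weighted average of μ₀ and x̄.
σ₀² = 106.09² = 11255.0881, σ² = 25.67² = 658.9489; σ² + n·σ₀² = 658.9489 + 3·11255.0881 = 34424.2132.
Posterior precision = 1/σ₀² + n/σ² = 1/11255.0881 + 3/658.9489 = (σ² + n·σ₀²)/(σ₀²σ²) = 34424.2132/(11255.0881·658.9489); posterior variance σₙ² = σ₀²σ²/(σ² + n·σ₀²) = 11255.0881·658.9489/34424.2132 = 215.445096.
Predictive variance for one new observation = σₙ² + σ² = 11255.0881·658.9489/34424.2132 + 658.9489 = σ²·(σ₀² + 34424.2132)/34424.2132 = 658.9489·45679.3013/34424.2132 = 874.393996; SD = √(658.9489·45679.3013/34424.2132) = 29.5702.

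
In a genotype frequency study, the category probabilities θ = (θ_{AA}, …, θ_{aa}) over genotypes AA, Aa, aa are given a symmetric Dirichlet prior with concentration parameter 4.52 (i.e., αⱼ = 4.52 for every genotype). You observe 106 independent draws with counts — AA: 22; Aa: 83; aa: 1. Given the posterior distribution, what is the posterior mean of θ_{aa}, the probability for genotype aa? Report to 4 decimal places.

The Dirichlet prior is conjugate to the Multinomial likelihood: each posterior αⱼ = prior αⱼ + observed count nⱼ.
Posterior concentration: (26.52, 87.52, 5.52), total = 119.56.
E[θ_{aa}|data] = α_{aa}/Σα = 5.52/119.56 = 0.0462.

0.0462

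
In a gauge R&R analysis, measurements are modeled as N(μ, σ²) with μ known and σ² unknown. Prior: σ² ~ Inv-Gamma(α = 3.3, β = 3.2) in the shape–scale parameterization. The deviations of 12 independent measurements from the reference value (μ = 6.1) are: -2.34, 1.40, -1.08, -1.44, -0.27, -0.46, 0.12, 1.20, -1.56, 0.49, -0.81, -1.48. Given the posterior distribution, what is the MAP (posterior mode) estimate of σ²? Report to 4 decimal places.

1.1813

With known mean μ and an Inverse-Gamma(α, β) prior on σ², the Normal likelihood is conjugate: posterior is Inv-Gamma(α + n/2, β + Σ(xᵢ−μ)²/2).
Σ(xᵢ−μ)² = (-2.34)² + (1.40)² + (-1.08)² + (-1.44)² + (-0.27)² + (-0.46)² + (0.12)² + (1.20)² + (-1.56)² + (0.49)² + (-0.81)² + (-1.48)² = 17.9347.
Posterior: Inv-Gamma(3.3 + 12/2, 3.2 + 17.9347/2) = Inv-Gamma(9.30, 12.16735).
Mode = β/(α+1) = 12.16735/10.30 = 1.1813.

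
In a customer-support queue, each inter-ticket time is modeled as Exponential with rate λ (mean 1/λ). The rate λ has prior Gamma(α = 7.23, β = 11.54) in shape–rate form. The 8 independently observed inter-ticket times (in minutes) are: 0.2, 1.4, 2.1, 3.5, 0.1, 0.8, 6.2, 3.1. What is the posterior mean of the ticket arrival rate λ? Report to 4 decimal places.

With a Gamma(shape α, rate β) prior on the exponential rate λ, the posterior after n observations with total T = Σxᵢ is Gamma(α+n, β+T).
Sum of observations T = 17.4 minutes; n = 8.
Posterior: Gamma(7.23+8, 11.54+17.4) = Gamma(15.23, 28.94).
Posterior mean of λ = α/β = 15.23/28.94 = 0.5263.

0.5263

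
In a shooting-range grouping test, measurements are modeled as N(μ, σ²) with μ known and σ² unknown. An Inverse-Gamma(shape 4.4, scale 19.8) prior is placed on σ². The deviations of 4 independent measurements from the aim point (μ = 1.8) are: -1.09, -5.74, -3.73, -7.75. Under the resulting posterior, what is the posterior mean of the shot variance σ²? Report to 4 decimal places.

13.6770

With known mean μ and an Inverse-Gamma(α, β) prior on σ², the Normal likelihood is conjugate: posterior is Inv-Gamma(α + n/2, β + Σ(xᵢ−μ)²/2).
Σ(xᵢ−μ)² = (-1.09)² + (-5.74)² + (-3.73)² + (-7.75)² = 108.1111.
Posterior: Inv-Gamma(4.4 + 4/2, 19.8 + 108.1111/2) = Inv-Gamma(6.40, 73.85555).
E[σ²|data] = β/(α−1) = 73.85555/5.40 = 13.6770.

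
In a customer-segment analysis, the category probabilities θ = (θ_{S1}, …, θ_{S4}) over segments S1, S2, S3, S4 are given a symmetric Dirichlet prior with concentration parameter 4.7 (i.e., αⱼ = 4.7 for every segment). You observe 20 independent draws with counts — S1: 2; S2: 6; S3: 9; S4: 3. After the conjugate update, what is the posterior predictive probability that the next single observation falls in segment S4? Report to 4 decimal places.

The Dirichlet prior is conjugate to the Multinomial likelihood: each posterior αⱼ = prior αⱼ + observed count nⱼ.
Posterior concentration: (6.7, 10.7, 13.7, 7.7), total = 38.8.
P(next = S4 | data) = α_{S4}/Σα = 0.1985.

0.1985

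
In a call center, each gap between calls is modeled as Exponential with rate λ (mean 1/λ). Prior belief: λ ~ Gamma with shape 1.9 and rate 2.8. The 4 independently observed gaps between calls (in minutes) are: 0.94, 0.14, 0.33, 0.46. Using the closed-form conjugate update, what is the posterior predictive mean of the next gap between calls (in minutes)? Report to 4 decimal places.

With a Gamma(shape α, rate β) prior on the exponential rate λ, the posterior after n observations with total T = Σxᵢ is Gamma(α+n, β+T).
Sum of observations T = 1.87 minutes; n = 4.
Posterior: Gamma(1.9+4, 2.8+1.87) = Gamma(5.9, 4.67).
The predictive distribution for the next observation is Lomax; its mean is β/(α−1) = 4.67/4.9 = 0.9531.

0.9531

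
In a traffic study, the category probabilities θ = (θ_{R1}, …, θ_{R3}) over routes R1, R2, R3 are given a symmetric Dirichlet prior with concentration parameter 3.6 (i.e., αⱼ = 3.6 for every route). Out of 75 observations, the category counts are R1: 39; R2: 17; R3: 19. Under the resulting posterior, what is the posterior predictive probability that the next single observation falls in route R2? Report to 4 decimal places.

0.2401

The Dirichlet prior is conjugate to the Multinomial likelihood: each posterior αⱼ = prior αⱼ + observed count nⱼ.
Posterior concentration: (42.6, 20.6, 22.6), total = 85.8.
P(next = R2 | data) = α_{R2}/Σα = 0.2401.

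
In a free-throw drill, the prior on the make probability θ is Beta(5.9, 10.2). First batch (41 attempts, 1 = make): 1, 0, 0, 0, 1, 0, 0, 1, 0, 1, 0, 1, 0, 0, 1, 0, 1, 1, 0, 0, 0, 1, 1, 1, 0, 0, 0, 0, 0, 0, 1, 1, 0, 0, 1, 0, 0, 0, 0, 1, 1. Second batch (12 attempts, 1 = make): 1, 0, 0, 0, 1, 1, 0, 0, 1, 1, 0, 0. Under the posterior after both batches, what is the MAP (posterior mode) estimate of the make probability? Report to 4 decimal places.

0.3860

The Beta prior is conjugate to a Binomial/Bernoulli likelihood; the update adds successes to α and failures to β.
After batch 1: Beta(5.9+16, 10.2+25) = Beta(21.9, 35.2).
After batch 2: Beta(21.9+5, 35.2+7) = Beta(26.9, 42.2).
Mode of Beta(a,b) for a,b>1 is (a−1)/(a+b−2) = 25.9/67.1 = 0.3860.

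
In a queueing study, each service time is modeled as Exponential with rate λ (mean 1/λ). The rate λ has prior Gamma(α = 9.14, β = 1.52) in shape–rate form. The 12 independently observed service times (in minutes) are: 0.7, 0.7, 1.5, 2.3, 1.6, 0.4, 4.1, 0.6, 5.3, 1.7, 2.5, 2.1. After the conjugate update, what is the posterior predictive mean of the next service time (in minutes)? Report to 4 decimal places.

1.2423

With a Gamma(shape α, rate β) prior on the exponential rate λ, the posterior after n observations with total T = Σxᵢ is Gamma(α+n, β+T).
Sum of observations T = 23.5 minutes; n = 12.
Posterior: Gamma(9.14+12, 1.52+23.5) = Gamma(21.14, 25.02).
The predictive distribution for the next observation is Lomax; its mean is β/(α−1) = 25.02/20.14 = 1.2423.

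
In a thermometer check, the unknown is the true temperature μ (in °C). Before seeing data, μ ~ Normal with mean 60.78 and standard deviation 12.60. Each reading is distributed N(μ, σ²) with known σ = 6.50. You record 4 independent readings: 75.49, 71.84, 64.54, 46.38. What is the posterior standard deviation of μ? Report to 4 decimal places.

For Normal data with known variance σ², a Normal(μ₀, σ₀²) prior on μ is conjugate. Posterior precision = 1/σ₀² + n/σ²; posterior mean is the precision-weighted average of μ₀ and x̄.
σ₀² = 12.60² = 158.76, σ² = 6.50² = 42.25; σ² + n·σ₀² = 42.25 + 4·158.76 = 677.29.
Posterior precision = 1/σ₀² + n/σ² = 1/158.76 + 4/42.25 = (σ² + n·σ₀²)/(σ₀²σ²) = 677.29/(158.76·42.25); posterior variance σₙ² = σ₀²σ²/(σ² + n·σ₀²) = 158.76·42.25/677.29 = 9.903601.
Posterior SD = √σₙ² = √(158.76·42.25/677.29) = 3.1470.

3.1470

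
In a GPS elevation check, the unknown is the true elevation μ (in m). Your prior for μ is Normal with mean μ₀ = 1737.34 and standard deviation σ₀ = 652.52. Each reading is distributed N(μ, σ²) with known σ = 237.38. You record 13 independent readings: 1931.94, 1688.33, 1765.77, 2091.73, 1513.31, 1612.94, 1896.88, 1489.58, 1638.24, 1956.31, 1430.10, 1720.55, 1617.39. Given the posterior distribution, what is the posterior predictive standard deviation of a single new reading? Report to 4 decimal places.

For Normal data with known variance σ², a Normal(μ₀, σ₀²) prior on μ is conjugate. Posterior precision = 1/σ₀² + n/σ²; posterior mean is the precision-weighted average of μ₀ and x̄.
σ₀² = 652.52² = 425782.3504, σ² = 237.38² = 56349.2644; σ² + n·σ₀² = 56349.2644 + 13·425782.3504 = 5591519.8196.
Posterior precision = 1/σ₀² + n/σ² = 1/425782.3504 + 13/56349.2644 = (σ² + n·σ₀²)/(σ₀²σ²) = 5591519.8196/(425782.3504·56349.2644); posterior variance σₙ² = σ₀²σ²/(σ² + n·σ₀²) = 425782.3504·56349.2644/5591519.8196 = 4290.876723.
Predictive variance for one new observation = σₙ² + σ² = 425782.3504·56349.2644/5591519.8196 + 56349.2644 = σ²·(σ₀² + 5591519.8196)/5591519.8196 = 56349.2644·6017302.17/5591519.8196 = 60640.141123; SD = √(56349.2644·6017302.17/5591519.8196) = 246.2522.

246.2522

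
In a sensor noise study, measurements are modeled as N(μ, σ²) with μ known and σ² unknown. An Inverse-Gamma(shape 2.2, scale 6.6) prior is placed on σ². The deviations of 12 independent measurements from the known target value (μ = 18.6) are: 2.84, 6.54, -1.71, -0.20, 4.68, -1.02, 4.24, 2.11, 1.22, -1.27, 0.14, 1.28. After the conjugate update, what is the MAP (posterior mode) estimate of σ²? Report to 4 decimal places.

6.3659

With known mean μ and an Inverse-Gamma(α, β) prior on σ², the Normal likelihood is conjugate: posterior is Inv-Gamma(α + n/2, β + Σ(xᵢ−μ)²/2).
Σ(xᵢ−μ)² = (2.84)² + (6.54)² + (-1.71)² + (-0.20)² + (4.68)² + (-1.02)² + (4.24)² + (2.11)² + (1.22)² + (-1.27)² + (0.14)² + (1.28)² = 103.9331.
Posterior: Inv-Gamma(2.2 + 12/2, 6.6 + 103.9331/2) = Inv-Gamma(8.20, 58.56655).
Mode = β/(α+1) = 58.56655/9.20 = 6.3659.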